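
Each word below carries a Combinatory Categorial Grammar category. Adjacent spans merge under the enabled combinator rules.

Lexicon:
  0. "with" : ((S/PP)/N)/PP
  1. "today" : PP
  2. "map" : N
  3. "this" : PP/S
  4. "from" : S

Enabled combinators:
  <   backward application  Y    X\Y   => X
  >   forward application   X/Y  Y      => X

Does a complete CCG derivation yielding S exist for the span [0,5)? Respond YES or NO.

[0,5] S   >
  [0,3] S/PP   >
    [0,2] (S/PP)/N   >
      [0,1] "with" : ((S/PP)/N)/PP
      [1,2] "today" : PP
    [2,3] "map" : N
  [3,5] PP   >
    [3,4] "this" : PP/S
    [4,5] "from" : S

YES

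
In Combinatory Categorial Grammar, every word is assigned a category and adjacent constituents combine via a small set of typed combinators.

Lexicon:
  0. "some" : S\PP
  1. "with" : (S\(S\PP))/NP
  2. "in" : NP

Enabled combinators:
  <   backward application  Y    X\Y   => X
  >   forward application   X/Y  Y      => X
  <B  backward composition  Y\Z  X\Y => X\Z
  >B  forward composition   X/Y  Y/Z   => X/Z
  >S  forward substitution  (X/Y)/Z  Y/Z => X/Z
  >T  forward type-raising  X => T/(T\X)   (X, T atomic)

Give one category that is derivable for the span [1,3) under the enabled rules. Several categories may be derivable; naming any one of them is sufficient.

[0,3] S   <
  [0,1] "some" : S\PP
  [1,3] S\(S\PP)   >
    [1,2] "with" : (S\(S\PP))/NP
    [2,3] "in" : NP

S\(S\PP)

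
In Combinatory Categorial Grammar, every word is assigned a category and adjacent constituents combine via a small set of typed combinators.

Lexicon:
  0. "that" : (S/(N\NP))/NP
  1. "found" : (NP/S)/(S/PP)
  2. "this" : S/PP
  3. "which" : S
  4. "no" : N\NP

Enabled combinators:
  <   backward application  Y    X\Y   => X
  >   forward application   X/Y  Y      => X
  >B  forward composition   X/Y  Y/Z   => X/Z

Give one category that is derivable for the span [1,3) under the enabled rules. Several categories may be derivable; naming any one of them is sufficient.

[0,5] S   >
  [0,4] S/(N\NP)   >
    [0,1] "that" : (S/(N\NP))/NP
    [1,4] NP   >
      [1,3] NP/S   >
        [1,2] "found" : (NP/S)/(S/PP)
        [2,3] "this" : S/PP
      [3,4] "which" : S
  [4,5] "no" : N\NP

NP/S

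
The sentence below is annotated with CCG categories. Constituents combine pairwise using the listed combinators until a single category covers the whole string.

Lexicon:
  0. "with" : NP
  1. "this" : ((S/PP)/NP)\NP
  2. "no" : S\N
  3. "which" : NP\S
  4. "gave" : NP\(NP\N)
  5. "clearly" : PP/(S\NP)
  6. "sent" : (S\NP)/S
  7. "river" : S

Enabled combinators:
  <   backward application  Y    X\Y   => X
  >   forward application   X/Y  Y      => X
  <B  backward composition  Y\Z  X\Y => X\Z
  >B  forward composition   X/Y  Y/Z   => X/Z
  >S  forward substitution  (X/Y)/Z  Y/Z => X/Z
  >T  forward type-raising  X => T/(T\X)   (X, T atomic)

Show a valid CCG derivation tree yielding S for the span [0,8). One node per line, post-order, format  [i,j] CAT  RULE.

[0,1] NP  lex  "with"
[1,2] ((S/PP)/NP)\NP  lex  "this"
[0,2] (S/PP)/NP  <  k=1
[2,3] S\N  lex  "no"
[3,4] NP\S  lex  "which"
[2,4] NP\N  <B  k=3
[4,5] NP\(NP\N)  lex  "gave"
[2,5] NP  <  k=4
[0,5] S/PP  >  k=2
[5,6] PP/(S\NP)  lex  "clearly"
[6,7] (S\NP)/S  lex  "sent"
[7,8] S  lex  "river"
[6,8] S\NP  >  k=7
[5,8] PP  >  k=6
[0,8] S  >  k=5

[0,8] S   >
  [0,5] S/PP   >
    [0,2] (S/PP)/NP   <
      [0,1] "with" : NP
      [1,2] "this" : ((S/PP)/NP)\NP
    [2,5] NP   <
      [2,4] NP\N   <B
        [2,3] "no" : S\N
        [3,4] "which" : NP\S
      [4,5] "gave" : NP\(NP\N)
  [5,8] PP   >
    [5,6] "clearly" : PP/(S\NP)
    [6,8] S\NP   >
      [6,7] "sent" : (S\NP)/S
      [7,8] "river" : S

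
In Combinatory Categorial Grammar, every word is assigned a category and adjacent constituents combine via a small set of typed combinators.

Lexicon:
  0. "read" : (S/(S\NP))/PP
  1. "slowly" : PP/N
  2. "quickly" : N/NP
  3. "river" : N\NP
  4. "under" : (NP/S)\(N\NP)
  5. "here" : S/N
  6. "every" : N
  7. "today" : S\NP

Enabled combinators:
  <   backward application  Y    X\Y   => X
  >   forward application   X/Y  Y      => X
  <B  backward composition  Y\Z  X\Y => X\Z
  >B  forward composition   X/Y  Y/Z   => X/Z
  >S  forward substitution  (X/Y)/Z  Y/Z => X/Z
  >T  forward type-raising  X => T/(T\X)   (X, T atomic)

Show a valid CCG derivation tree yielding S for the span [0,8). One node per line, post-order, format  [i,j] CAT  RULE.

[0,8] S   >
  [0,7] S/(S\NP)   >
    [0,1] "read" : (S/(S\NP))/PP
    [1,7] PP   >
      [1,3] PP/NP   >B
        [1,2] "slowly" : PP/N
        [2,3] "quickly" : N/NP
      [3,7] NP   >
        [3,6] NP/N   >B
          [3,5] NP/S   <
            [3,4] "river" : N\NP
            [4,5] "under" : (NP/S)\(N\NP)
          [5,6] "here" : S/N
        [6,7] "every" : N
  [7,8] "today" : S\NP

[0,1] (S/(S\NP))/PP  lex  "read"
[1,2] PP/N  lex  "slowly"
[2,3] N/NP  lex  "quickly"
[1,3] PP/NP  >B  k=2
[3,4] N\NP  lex  "river"
[4,5] (NP/S)\(N\NP)  lex  "under"
[3,5] NP/S  <  k=4
[5,6] S/N  lex  "here"
[3,6] NP/N  >B  k=5
[6,7] N  lex  "every"
[3,7] NP  >  k=6
[1,7] PP  >  k=3
[0,7] S/(S\NP)  >  k=1
[7,8] S\NP  lex  "today"
[0,8] S  >  k=7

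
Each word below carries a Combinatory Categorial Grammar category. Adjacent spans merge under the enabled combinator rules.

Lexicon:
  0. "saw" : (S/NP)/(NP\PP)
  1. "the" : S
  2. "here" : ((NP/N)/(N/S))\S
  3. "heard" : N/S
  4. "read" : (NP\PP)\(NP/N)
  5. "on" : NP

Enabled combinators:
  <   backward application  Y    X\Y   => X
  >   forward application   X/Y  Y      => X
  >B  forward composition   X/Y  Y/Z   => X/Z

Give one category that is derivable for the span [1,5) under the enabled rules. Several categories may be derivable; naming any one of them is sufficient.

NP\PP

[0,6] S   >
  [0,5] S/NP   >
    [0,1] "saw" : (S/NP)/(NP\PP)
    [1,5] NP\PP   <
      [1,4] NP/N   >
        [1,3] (NP/N)/(N/S)   <
          [1,2] "the" : S
          [2,3] "here" : ((NP/N)/(N/S))\S
        [3,4] "heard" : N/S
      [4,5] "read" : (NP\PP)\(NP/N)
  [5,6] "on" : NP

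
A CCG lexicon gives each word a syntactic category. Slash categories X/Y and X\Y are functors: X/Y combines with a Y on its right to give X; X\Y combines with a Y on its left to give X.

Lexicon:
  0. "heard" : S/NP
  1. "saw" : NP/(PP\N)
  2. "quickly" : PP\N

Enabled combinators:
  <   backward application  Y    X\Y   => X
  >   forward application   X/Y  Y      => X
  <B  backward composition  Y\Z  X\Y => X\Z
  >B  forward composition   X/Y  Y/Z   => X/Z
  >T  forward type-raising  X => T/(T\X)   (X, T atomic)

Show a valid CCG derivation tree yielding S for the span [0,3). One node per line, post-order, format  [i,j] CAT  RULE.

[0,3] S   >
  [0,1] "heard" : S/NP
  [1,3] NP   >
    [1,2] "saw" : NP/(PP\N)
    [2,3] "quickly" : PP\N

[0,1] S/NP  lex  "heard"
[1,2] NP/(PP\N)  lex  "saw"
[2,3] PP\N  lex  "quickly"
[1,3] NP  >  k=2
[0,3] S  >  k=1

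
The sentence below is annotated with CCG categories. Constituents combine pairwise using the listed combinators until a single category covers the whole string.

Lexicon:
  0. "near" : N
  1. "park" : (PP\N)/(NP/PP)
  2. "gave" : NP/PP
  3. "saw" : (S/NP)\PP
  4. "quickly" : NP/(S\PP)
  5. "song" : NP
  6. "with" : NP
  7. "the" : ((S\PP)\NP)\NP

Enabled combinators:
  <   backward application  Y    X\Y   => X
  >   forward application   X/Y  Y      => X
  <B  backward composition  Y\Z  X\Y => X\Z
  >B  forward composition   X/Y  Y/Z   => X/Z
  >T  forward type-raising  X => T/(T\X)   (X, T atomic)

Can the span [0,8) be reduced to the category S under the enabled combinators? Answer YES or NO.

[0,8] S   >
  [0,4] S/NP   <
    [0,3] PP   >
      [0,1] PP/(PP\N)   >T
        [0,1] "near" : N
      [1,3] PP\N   >
        [1,2] "park" : (PP\N)/(NP/PP)
        [2,3] "gave" : NP/PP
    [3,4] "saw" : (S/NP)\PP
  [4,8] NP   >
    [4,5] "quickly" : NP/(S\PP)
    [5,8] S\PP   <
      [5,6] "song" : NP
      [6,8] (S\PP)\NP   <
        [6,7] "with" : NP
        [7,8] "the" : ((S\PP)\NP)\NP

YES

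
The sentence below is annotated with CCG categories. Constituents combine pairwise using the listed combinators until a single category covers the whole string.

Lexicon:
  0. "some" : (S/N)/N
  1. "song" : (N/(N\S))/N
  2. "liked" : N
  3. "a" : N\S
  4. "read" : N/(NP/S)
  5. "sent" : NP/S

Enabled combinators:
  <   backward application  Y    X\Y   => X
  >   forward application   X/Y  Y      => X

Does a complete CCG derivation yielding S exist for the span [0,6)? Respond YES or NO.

YES

[0,6] S   >
  [0,4] S/N   >
    [0,1] "some" : (S/N)/N
    [1,4] N   >
      [1,3] N/(N\S)   >
        [1,2] "song" : (N/(N\S))/N
        [2,3] "liked" : N
      [3,4] "a" : N\S
  [4,6] N   >
    [4,5] "read" : N/(NP/S)
    [5,6] "sent" : NP/S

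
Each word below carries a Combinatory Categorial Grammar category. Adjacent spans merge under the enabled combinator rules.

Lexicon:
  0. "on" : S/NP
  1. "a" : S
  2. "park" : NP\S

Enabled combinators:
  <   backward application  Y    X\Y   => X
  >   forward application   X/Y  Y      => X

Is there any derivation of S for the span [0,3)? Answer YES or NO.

[0,3] S   >
  [0,1] "on" : S/NP
  [1,3] NP   <
    [1,2] "a" : S
    [2,3] "park" : NP\S

YES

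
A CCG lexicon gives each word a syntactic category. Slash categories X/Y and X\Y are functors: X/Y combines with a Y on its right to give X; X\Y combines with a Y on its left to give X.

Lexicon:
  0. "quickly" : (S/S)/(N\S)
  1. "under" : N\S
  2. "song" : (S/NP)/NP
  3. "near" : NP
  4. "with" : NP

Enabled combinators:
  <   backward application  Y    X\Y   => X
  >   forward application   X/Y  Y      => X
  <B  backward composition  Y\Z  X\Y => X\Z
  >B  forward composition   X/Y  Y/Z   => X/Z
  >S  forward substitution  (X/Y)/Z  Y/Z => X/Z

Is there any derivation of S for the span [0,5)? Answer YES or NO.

[0,5] S   >
  [0,4] S/NP   >B
    [0,2] S/S   >
      [0,1] "quickly" : (S/S)/(N\S)
      [1,2] "under" : N\S
    [2,4] S/NP   >
      [2,3] "song" : (S/NP)/NP
      [3,4] "near" : NP
  [4,5] "with" : NP

YES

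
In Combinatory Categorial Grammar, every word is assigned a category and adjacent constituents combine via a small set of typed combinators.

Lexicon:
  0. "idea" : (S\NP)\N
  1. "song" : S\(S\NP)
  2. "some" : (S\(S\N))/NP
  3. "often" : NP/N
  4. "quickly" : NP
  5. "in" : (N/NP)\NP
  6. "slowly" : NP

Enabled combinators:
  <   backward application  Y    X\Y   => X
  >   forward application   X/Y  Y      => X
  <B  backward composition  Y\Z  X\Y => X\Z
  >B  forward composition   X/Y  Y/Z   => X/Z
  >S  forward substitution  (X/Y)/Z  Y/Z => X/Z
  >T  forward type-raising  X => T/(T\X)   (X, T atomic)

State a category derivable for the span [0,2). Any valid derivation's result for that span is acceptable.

[0,7] S   <
  [0,2] S\N   <B
    [0,1] "idea" : (S\NP)\N
    [1,2] "song" : S\(S\NP)
  [2,7] S\(S\N)   >
    [2,3] "some" : (S\(S\N))/NP
    [3,7] NP   >
      [3,4] "often" : NP/N
      [4,7] N   >
        [4,6] N/NP   <
          [4,5] "quickly" : NP
          [5,6] "in" : (N/NP)\NP
        [6,7] "slowly" : NP

S\N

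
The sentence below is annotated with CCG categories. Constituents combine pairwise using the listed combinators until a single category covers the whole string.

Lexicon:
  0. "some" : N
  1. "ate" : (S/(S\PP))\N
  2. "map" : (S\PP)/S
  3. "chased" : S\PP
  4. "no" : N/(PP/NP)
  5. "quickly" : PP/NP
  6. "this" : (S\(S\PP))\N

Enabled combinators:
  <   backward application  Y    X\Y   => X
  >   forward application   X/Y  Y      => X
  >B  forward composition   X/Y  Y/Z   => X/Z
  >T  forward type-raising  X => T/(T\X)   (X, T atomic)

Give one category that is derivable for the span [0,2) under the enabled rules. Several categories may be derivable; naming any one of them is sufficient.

[0,7] S   >
  [0,2] S/(S\PP)   <
    [0,1] "some" : N
    [1,2] "ate" : (S/(S\PP))\N
  [2,7] S\PP   >
    [2,3] "map" : (S\PP)/S
    [3,7] S   <
      [3,4] "chased" : S\PP
      [4,7] S\(S\PP)   <
        [4,6] N   >
          [4,5] "no" : N/(PP/NP)
          [5,6] "quickly" : PP/NP
        [6,7] "this" : (S\(S\PP))\N

S/(S\PP)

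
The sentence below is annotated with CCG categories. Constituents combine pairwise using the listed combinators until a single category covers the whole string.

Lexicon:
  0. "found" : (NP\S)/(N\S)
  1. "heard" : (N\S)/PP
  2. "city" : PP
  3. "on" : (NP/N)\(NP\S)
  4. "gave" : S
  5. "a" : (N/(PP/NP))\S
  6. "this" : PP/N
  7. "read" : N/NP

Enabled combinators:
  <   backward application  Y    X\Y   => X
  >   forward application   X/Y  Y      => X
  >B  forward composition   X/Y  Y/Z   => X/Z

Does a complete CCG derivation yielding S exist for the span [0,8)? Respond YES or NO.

(NP\S)/(N\S) (N\S)/PP PP (NP/N)\(NP\S) S (N/(PP/NP))\S PP/N N/NP
CKY chart[0,8] = {NP}; S ∉ chart

NO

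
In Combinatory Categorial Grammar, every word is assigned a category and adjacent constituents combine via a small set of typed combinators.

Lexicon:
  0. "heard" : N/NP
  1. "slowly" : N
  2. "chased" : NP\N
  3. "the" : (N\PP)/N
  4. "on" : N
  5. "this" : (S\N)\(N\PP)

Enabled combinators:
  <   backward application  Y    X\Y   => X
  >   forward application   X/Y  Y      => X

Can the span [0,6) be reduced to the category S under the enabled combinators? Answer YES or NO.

[0,6] S   <
  [0,3] N   >
    [0,1] "heard" : N/NP
    [1,3] NP   <
      [1,2] "slowly" : N
      [2,3] "chased" : NP\N
  [3,6] S\N   <
    [3,5] N\PP   >
      [3,4] "the" : (N\PP)/N
      [4,5] "on" : N
    [5,6] "this" : (S\N)\(N\PP)

YES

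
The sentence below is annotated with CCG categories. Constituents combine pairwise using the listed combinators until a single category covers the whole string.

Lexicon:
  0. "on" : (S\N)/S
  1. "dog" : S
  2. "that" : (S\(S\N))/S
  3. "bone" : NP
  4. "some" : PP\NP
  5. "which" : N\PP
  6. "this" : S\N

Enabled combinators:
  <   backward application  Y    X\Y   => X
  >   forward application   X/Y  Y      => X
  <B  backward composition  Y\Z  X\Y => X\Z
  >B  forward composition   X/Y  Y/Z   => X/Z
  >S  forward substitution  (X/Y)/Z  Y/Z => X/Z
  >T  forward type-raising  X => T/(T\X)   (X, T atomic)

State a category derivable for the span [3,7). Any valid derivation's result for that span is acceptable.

S

[0,7] S   <
  [0,2] S\N   >
    [0,1] "on" : (S\N)/S
    [1,2] "dog" : S
  [2,7] S\(S\N)   >
    [2,3] "that" : (S\(S\N))/S
    [3,7] S   <
      [3,5] PP   <
        [3,4] "bone" : NP
        [4,5] "some" : PP\NP
      [5,7] S\PP   <B
        [5,6] "which" : N\PP
        [6,7] "this" : S\N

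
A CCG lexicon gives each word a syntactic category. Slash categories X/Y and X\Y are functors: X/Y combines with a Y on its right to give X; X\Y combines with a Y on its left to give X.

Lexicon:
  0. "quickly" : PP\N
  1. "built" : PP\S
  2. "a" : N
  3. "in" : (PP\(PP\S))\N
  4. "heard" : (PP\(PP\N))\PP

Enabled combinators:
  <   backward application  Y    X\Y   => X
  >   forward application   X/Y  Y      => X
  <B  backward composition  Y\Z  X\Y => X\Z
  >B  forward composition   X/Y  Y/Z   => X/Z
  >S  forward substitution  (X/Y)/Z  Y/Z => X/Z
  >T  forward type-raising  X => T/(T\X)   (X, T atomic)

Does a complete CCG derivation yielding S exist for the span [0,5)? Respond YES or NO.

PP\N PP\S N (PP\(PP\S))\N (PP\(PP\N))\PP
CKY chart[0,5] = {N/(N\PP), NP/(NP\PP), PP, PP/(PP\PP), S/(S\PP)}; S ∉ chart

NO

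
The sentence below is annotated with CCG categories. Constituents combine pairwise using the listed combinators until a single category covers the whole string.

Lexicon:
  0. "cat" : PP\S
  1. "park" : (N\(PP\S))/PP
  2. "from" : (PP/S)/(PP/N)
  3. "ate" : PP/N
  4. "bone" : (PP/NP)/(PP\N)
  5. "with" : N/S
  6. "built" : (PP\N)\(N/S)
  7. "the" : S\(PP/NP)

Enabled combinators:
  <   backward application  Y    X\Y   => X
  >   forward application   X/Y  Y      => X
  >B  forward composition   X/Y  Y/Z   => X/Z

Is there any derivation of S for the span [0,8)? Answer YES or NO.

NO

PP\S (N\(PP\S))/PP (PP/S)/(PP/N) PP/N (PP/NP)/(PP\N) N/S (PP\N)\(N/S) S\(PP/NP)
CKY chart[0,8] = {N}; S ∉ chart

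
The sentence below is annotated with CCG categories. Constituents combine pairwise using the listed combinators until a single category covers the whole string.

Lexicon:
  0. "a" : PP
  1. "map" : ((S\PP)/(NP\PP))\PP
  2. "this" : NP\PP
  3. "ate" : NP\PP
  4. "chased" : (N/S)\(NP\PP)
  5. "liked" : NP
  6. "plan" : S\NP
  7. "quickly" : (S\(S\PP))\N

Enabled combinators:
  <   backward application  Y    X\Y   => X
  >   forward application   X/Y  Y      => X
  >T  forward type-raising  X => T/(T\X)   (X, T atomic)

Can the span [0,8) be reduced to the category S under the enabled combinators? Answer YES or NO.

[0,8] S   <
  [0,3] S\PP   >
    [0,2] (S\PP)/(NP\PP)   <
      [0,1] "a" : PP
      [1,2] "map" : ((S\PP)/(NP\PP))\PP
    [2,3] "this" : NP\PP
  [3,8] S\(S\PP)   <
    [3,7] N   >
      [3,5] N/S   <
        [3,4] "ate" : NP\PP
        [4,5] "chased" : (N/S)\(NP\PP)
      [5,7] S   <
        [5,6] "liked" : NP
        [6,7] "plan" : S\NP
    [7,8] "quickly" : (S\(S\PP))\N

YES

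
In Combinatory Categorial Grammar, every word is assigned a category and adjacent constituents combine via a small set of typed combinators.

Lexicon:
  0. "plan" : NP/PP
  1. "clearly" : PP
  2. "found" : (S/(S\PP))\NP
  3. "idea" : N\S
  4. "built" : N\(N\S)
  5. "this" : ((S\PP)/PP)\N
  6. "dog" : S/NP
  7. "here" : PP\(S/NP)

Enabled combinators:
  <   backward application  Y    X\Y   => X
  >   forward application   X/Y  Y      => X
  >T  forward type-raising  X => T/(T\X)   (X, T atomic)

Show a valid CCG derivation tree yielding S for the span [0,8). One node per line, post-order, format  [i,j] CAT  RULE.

[0,1] NP/PP  lex  "plan"
[1,2] PP  lex  "clearly"
[0,2] NP  >  k=1
[2,3] (S/(S\PP))\NP  lex  "found"
[0,3] S/(S\PP)  <  k=2
[3,4] N\S  lex  "idea"
[4,5] N\(N\S)  lex  "built"
[3,5] N  <  k=4
[5,6] ((S\PP)/PP)\N  lex  "this"
[3,6] (S\PP)/PP  <  k=5
[6,7] S/NP  lex  "dog"
[7,8] PP\(S/NP)  lex  "here"
[6,8] PP  <  k=7
[3,8] S\PP  >  k=6
[0,8] S  >  k=3

[0,8] S   >
  [0,3] S/(S\PP)   <
    [0,2] NP   >
      [0,1] "plan" : NP/PP
      [1,2] "clearly" : PP
    [2,3] "found" : (S/(S\PP))\NP
  [3,8] S\PP   >
    [3,6] (S\PP)/PP   <
      [3,5] N   <
        [3,4] "idea" : N\S
        [4,5] "built" : N\(N\S)
      [5,6] "this" : ((S\PP)/PP)\N
    [6,8] PP   <
      [6,7] "dog" : S/NP
      [7,8] "here" : PP\(S/NP)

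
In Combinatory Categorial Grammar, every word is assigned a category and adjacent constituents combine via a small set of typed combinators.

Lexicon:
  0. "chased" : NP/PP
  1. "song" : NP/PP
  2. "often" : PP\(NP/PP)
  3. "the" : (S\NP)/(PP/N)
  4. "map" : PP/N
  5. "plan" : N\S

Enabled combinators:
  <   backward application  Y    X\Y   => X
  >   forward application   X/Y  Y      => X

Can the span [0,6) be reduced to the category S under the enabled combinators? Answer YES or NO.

NP/PP NP/PP PP\(NP/PP) (S\NP)/(PP/N) PP/N N\S
CKY chart[0,6] = {N}; S ∉ chart

NO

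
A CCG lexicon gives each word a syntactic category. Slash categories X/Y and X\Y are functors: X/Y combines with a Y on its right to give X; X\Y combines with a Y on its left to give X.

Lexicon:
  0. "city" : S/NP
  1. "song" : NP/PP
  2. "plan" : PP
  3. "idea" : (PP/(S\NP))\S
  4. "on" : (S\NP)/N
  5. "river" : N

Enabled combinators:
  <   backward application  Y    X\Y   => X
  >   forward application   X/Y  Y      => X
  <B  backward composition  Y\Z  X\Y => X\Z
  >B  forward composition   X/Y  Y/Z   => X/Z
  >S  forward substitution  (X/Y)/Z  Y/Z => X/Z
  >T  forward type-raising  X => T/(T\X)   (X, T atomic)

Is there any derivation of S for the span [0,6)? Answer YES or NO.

S/NP NP/PP PP (PP/(S\NP))\S (S\NP)/N N
CKY chart[0,6] = {N/(N\PP), NP/(NP\PP), PP, PP/(N\N), PP/(PP\PP), S/(S\PP)}; S ∉ chart

NO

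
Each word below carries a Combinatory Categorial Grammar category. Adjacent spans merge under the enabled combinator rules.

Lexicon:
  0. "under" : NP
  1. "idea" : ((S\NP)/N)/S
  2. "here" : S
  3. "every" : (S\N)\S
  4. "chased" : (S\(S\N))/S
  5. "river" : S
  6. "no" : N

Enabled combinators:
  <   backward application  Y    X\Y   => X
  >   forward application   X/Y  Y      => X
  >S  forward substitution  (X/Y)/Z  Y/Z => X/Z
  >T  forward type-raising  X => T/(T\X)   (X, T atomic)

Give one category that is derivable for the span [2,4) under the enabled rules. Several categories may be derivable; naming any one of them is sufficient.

[0,7] S   <
  [0,1] "under" : NP
  [1,7] S\NP   >
    [1,6] (S\NP)/N   >
      [1,2] "idea" : ((S\NP)/N)/S
      [2,6] S   <
        [2,4] S\N   <
          [2,3] "here" : S
          [3,4] "every" : (S\N)\S
        [4,6] S\(S\N)   >
          [4,5] "chased" : (S\(S\N))/S
          [5,6] "river" : S
    [6,7] "no" : N

S\N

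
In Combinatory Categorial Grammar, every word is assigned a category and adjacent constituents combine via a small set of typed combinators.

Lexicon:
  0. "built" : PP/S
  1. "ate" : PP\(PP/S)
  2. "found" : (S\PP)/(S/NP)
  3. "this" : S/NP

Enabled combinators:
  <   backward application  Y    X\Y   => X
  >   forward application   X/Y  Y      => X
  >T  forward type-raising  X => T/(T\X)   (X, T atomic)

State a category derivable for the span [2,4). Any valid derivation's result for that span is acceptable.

[0,4] S   <
  [0,2] PP   <
    [0,1] "built" : PP/S
    [1,2] "ate" : PP\(PP/S)
  [2,4] S\PP   >
    [2,3] "found" : (S\PP)/(S/NP)
    [3,4] "this" : S/NP

S\PP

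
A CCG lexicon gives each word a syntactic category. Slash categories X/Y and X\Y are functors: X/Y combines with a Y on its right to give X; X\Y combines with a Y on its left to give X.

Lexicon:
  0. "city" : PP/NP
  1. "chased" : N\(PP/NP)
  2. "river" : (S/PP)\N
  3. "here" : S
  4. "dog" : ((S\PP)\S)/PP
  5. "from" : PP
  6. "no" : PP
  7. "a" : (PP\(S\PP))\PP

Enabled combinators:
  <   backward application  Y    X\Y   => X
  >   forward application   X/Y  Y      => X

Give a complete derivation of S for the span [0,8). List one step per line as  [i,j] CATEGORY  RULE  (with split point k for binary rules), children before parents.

[0,1] PP/NP  lex  "city"
[1,2] N\(PP/NP)  lex  "chased"
[0,2] N  <  k=1
[2,3] (S/PP)\N  lex  "river"
[0,3] S/PP  <  k=2
[3,4] S  lex  "here"
[4,5] ((S\PP)\S)/PP  lex  "dog"
[5,6] PP  lex  "from"
[4,6] (S\PP)\S  >  k=5
[3,6] S\PP  <  k=4
[6,7] PP  lex  "no"
[7,8] (PP\(S\PP))\PP  lex  "a"
[6,8] PP\(S\PP)  <  k=7
[3,8] PP  <  k=6
[0,8] S  >  k=3

[0,8] S   >
  [0,3] S/PP   <
    [0,2] N   <
      [0,1] "city" : PP/NP
      [1,2] "chased" : N\(PP/NP)
    [2,3] "river" : (S/PP)\N
  [3,8] PP   <
    [3,6] S\PP   <
      [3,4] "here" : S
      [4,6] (S\PP)\S   >
        [4,5] "dog" : ((S\PP)\S)/PP
        [5,6] "from" : PP
    [6,8] PP\(S\PP)   <
      [6,7] "no" : PP
      [7,8] "a" : (PP\(S\PP))\PP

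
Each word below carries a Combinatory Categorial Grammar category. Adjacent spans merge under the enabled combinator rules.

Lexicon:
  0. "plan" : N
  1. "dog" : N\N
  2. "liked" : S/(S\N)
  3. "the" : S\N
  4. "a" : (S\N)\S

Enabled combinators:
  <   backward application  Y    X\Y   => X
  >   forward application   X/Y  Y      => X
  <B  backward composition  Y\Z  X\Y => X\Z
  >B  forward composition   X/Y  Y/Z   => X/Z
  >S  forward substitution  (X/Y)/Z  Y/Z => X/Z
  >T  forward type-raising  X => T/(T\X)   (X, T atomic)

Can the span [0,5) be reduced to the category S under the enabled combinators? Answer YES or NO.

YES

[0,5] S   >
  [0,1] S/(S\N)   >T
    [0,1] "plan" : N
  [1,5] S\N   <B
    [1,2] "dog" : N\N
    [2,5] S\N   <
      [2,4] S   >
        [2,3] "liked" : S/(S\N)
        [3,4] "the" : S\N
      [4,5] "a" : (S\N)\S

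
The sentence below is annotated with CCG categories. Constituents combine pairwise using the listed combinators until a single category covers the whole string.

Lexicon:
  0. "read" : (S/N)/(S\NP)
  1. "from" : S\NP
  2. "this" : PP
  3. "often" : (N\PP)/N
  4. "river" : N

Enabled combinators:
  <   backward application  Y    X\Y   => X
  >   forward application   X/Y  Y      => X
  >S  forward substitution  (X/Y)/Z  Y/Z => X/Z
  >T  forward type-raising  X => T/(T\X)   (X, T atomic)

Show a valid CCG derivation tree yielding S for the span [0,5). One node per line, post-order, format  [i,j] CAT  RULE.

[0,5] S   >
  [0,2] S/N   >
    [0,1] "read" : (S/N)/(S\NP)
    [1,2] "from" : S\NP
  [2,5] N   <
    [2,3] "this" : PP
    [3,5] N\PP   >
      [3,4] "often" : (N\PP)/N
      [4,5] "river" : N

[0,1] (S/N)/(S\NP)  lex  "read"
[1,2] S\NP  lex  "from"
[0,2] S/N  >  k=1
[2,3] PP  lex  "this"
[3,4] (N\PP)/N  lex  "often"
[4,5] N  lex  "river"
[3,5] N\PP  >  k=4
[2,5] N  <  k=3
[0,5] S  >  k=2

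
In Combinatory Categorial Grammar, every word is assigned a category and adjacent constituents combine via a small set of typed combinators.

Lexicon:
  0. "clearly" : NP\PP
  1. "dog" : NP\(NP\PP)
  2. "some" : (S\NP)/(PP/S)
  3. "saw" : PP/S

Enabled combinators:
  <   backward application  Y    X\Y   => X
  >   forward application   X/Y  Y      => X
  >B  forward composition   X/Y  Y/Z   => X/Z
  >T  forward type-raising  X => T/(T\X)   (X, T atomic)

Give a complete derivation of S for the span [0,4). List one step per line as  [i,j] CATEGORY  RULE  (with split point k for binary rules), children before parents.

[0,1] NP\PP  lex  "clearly"
[1,2] NP\(NP\PP)  lex  "dog"
[0,2] NP  <  k=1
[2,3] (S\NP)/(PP/S)  lex  "some"
[3,4] PP/S  lex  "saw"
[2,4] S\NP  >  k=3
[0,4] S  <  k=2

[0,4] S   <
  [0,2] NP   <
    [0,1] "clearly" : NP\PP
    [1,2] "dog" : NP\(NP\PP)
  [2,4] S\NP   >
    [2,3] "some" : (S\NP)/(PP/S)
    [3,4] "saw" : PP/S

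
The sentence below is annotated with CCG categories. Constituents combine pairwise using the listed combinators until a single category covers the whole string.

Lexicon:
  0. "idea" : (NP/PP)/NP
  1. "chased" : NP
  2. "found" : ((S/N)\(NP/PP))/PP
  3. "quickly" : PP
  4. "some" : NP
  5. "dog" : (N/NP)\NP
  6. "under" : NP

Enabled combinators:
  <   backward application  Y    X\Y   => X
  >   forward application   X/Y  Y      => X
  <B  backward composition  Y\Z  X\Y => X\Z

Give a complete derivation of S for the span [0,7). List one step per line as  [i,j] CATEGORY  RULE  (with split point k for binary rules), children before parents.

[0,7] S   >
  [0,4] S/N   <
    [0,2] NP/PP   >
      [0,1] "idea" : (NP/PP)/NP
      [1,2] "chased" : NP
    [2,4] (S/N)\(NP/PP)   >
      [2,3] "found" : ((S/N)\(NP/PP))/PP
      [3,4] "quickly" : PP
  [4,7] N   >
    [4,6] N/NP   <
      [4,5] "some" : NP
      [5,6] "dog" : (N/NP)\NP
    [6,7] "under" : NP

[0,1] (NP/PP)/NP  lex  "idea"
[1,2] NP  lex  "chased"
[0,2] NP/PP  >  k=1
[2,3] ((S/N)\(NP/PP))/PP  lex  "found"
[3,4] PP  lex  "quickly"
[2,4] (S/N)\(NP/PP)  >  k=3
[0,4] S/N  <  k=2
[4,5] NP  lex  "some"
[5,6] (N/NP)\NP  lex  "dog"
[4,6] N/NP  <  k=5
[6,7] NP  lex  "under"
[4,7] N  >  k=6
[0,7] S  >  k=4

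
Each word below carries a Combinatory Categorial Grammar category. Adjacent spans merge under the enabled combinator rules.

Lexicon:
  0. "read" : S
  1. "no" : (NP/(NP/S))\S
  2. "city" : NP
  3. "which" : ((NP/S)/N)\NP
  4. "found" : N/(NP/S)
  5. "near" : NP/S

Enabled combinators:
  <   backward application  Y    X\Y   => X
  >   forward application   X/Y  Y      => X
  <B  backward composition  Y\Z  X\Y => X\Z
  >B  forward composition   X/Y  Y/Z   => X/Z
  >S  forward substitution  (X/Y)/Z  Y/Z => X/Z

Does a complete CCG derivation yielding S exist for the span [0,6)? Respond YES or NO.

NO

S (NP/(NP/S))\S NP ((NP/S)/N)\NP N/(NP/S) NP/S
CKY chart[0,6] = {NP}; S ∉ chart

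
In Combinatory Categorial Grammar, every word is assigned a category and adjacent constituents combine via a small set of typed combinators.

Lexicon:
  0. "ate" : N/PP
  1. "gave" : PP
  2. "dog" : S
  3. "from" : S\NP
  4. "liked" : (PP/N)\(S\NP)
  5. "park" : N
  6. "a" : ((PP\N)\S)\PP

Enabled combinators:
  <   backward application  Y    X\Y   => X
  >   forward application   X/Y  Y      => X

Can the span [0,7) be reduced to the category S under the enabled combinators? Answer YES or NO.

NO

N/PP PP S S\NP (PP/N)\(S\NP) N ((PP\N)\S)\PP
CKY chart[0,7] = {PP}; S ∉ chart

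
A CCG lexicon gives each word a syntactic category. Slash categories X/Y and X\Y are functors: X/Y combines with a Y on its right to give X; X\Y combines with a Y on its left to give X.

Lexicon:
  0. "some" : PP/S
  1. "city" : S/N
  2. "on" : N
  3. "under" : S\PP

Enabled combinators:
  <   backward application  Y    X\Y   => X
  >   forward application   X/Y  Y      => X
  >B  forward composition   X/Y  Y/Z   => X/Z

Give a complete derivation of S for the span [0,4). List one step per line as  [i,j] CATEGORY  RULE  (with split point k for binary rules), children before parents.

[0,1] PP/S  lex  "some"
[1,2] S/N  lex  "city"
[2,3] N  lex  "on"
[1,3] S  >  k=2
[0,3] PP  >  k=1
[3,4] S\PP  lex  "under"
[0,4] S  <  k=3

[0,4] S   <
  [0,3] PP   >
    [0,1] "some" : PP/S
    [1,3] S   >
      [1,2] "city" : S/N
      [2,3] "on" : N
  [3,4] "under" : S\PP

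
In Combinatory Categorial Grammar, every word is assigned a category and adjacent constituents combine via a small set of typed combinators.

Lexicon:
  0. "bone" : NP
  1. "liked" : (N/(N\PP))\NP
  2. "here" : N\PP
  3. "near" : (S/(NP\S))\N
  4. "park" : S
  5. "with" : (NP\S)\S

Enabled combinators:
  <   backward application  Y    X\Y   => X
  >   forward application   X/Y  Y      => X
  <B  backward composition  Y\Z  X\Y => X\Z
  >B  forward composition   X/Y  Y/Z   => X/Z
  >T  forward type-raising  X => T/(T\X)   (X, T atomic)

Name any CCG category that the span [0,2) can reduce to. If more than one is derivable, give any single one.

N/(N\PP)

[0,6] S   >
  [0,4] S/(NP\S)   <
    [0,3] N   >
      [0,2] N/(N\PP)   <
        [0,1] "bone" : NP
        [1,2] "liked" : (N/(N\PP))\NP
      [2,3] "here" : N\PP
    [3,4] "near" : (S/(NP\S))\N
  [4,6] NP\S   <
    [4,5] "park" : S
    [5,6] "with" : (NP\S)\S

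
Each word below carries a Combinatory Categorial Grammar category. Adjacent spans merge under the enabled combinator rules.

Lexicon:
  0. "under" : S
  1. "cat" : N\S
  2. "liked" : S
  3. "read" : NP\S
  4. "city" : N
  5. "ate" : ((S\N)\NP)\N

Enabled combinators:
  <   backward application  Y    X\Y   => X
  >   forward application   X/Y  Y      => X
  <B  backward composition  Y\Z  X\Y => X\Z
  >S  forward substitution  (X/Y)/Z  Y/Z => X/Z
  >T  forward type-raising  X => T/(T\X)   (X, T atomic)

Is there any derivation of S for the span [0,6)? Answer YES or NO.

YES

[0,6] S   <
  [0,2] N   <
    [0,1] "under" : S
    [1,2] "cat" : N\S
  [2,6] S\N   <
    [2,4] NP   <
      [2,3] "liked" : S
      [3,4] "read" : NP\S
    [4,6] (S\N)\NP   <
      [4,5] "city" : N
      [5,6] "ate" : ((S\N)\NP)\N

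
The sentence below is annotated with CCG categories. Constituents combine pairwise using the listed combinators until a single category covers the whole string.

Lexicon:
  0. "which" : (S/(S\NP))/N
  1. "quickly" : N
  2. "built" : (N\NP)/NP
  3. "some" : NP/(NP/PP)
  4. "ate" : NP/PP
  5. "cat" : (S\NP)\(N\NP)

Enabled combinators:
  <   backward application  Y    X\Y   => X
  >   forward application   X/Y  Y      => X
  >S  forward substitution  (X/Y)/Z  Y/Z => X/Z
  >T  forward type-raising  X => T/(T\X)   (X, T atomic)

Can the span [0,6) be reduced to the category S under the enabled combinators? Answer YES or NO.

YES

[0,6] S   >
  [0,2] S/(S\NP)   >
    [0,1] "which" : (S/(S\NP))/N
    [1,2] "quickly" : N
  [2,6] S\NP   <
    [2,5] N\NP   >
      [2,3] "built" : (N\NP)/NP
      [3,5] NP   >
        [3,4] "some" : NP/(NP/PP)
        [4,5] "ate" : NP/PP
    [5,6] "cat" : (S\NP)\(N\NP)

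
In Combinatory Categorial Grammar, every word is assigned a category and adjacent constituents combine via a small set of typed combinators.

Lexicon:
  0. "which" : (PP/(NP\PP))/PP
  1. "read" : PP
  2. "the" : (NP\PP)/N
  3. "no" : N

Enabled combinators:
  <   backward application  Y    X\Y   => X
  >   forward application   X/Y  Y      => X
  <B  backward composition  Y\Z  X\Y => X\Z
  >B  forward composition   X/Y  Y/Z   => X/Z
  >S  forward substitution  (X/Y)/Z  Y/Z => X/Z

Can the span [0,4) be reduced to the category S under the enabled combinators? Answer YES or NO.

(PP/(NP\PP))/PP PP (NP\PP)/N N
CKY chart[0,4] = {PP}; S ∉ chart

NO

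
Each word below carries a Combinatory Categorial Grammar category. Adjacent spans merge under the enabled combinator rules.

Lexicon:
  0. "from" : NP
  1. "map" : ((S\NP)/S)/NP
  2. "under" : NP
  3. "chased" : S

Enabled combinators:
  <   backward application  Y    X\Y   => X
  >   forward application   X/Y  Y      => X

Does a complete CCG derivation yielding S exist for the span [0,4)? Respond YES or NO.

[0,4] S   <
  [0,1] "from" : NP
  [1,4] S\NP   >
    [1,3] (S\NP)/S   >
      [1,2] "map" : ((S\NP)/S)/NP
      [2,3] "under" : NP
    [3,4] "chased" : S

YES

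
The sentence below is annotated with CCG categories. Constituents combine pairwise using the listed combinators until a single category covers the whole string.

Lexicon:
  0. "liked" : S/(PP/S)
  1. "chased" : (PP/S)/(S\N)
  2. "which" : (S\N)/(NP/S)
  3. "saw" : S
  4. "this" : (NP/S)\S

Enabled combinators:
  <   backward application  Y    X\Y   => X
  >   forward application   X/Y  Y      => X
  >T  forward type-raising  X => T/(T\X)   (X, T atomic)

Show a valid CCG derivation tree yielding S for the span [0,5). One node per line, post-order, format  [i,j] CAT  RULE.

[0,5] S   >
  [0,1] "liked" : S/(PP/S)
  [1,5] PP/S   >
    [1,2] "chased" : (PP/S)/(S\N)
    [2,5] S\N   >
      [2,3] "which" : (S\N)/(NP/S)
      [3,5] NP/S   <
        [3,4] "saw" : S
        [4,5] "this" : (NP/S)\S

[0,1] S/(PP/S)  lex  "liked"
[1,2] (PP/S)/(S\N)  lex  "chased"
[2,3] (S\N)/(NP/S)  lex  "which"
[3,4] S  lex  "saw"
[4,5] (NP/S)\S  lex  "this"
[3,5] NP/S  <  k=4
[2,5] S\N  >  k=3
[1,5] PP/S  >  k=2
[0,5] S  >  k=1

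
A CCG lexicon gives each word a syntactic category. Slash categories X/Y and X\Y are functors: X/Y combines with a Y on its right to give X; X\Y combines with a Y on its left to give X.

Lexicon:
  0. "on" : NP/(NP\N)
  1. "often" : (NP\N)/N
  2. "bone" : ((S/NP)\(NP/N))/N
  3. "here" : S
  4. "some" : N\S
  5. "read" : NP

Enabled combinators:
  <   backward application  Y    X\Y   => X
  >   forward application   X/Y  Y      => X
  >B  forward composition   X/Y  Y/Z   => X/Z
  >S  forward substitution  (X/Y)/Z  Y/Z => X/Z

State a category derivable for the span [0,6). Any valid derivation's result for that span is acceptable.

S

[0,6] S   >
  [0,5] S/NP   <
    [0,2] NP/N   >B
      [0,1] "on" : NP/(NP\N)
      [1,2] "often" : (NP\N)/N
    [2,5] (S/NP)\(NP/N)   >
      [2,3] "bone" : ((S/NP)\(NP/N))/N
      [3,5] N   <
        [3,4] "here" : S
        [4,5] "some" : N\S
  [5,6] "read" : NP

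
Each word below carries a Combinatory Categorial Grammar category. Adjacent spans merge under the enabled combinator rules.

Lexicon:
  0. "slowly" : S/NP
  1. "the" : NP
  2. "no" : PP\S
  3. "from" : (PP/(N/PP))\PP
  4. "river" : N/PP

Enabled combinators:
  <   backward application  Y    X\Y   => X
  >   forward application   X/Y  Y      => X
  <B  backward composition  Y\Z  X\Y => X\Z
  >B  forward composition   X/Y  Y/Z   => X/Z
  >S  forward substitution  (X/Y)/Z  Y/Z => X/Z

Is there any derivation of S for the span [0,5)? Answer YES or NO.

S/NP NP PP\S (PP/(N/PP))\PP N/PP
CKY chart[0,5] = {PP}; S ∉ chart

NO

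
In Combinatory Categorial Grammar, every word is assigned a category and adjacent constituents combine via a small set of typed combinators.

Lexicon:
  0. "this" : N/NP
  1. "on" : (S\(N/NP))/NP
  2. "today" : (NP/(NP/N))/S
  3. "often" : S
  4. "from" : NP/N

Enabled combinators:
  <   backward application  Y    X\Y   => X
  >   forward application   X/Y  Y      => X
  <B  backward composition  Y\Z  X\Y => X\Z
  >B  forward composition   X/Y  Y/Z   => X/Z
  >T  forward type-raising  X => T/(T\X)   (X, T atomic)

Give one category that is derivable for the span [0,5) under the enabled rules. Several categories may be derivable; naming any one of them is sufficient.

[0,5] S   <
  [0,1] "this" : N/NP
  [1,5] S\(N/NP)   >
    [1,2] "on" : (S\(N/NP))/NP
    [2,5] NP   >
      [2,4] NP/(NP/N)   >
        [2,3] "today" : (NP/(NP/N))/S
        [3,4] "often" : S
      [4,5] "from" : NP/N

S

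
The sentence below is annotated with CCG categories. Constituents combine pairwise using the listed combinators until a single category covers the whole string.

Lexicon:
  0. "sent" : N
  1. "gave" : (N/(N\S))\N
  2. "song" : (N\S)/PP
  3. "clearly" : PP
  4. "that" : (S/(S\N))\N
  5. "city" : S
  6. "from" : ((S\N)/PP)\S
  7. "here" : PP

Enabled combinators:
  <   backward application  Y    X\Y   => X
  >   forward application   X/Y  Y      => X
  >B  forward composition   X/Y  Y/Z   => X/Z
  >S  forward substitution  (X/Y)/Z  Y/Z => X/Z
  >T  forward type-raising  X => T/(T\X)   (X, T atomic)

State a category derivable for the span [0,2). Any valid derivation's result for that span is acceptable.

N/(N\S)

[0,8] S   >
  [0,5] S/(S\N)   <
    [0,4] N   >
      [0,2] N/(N\S)   <
        [0,1] "sent" : N
        [1,2] "gave" : (N/(N\S))\N
      [2,4] N\S   >
        [2,3] "song" : (N\S)/PP
        [3,4] "clearly" : PP
    [4,5] "that" : (S/(S\N))\N
  [5,8] S\N   >
    [5,7] (S\N)/PP   <
      [5,6] "city" : S
      [6,7] "from" : ((S\N)/PP)\S
    [7,8] "here" : PP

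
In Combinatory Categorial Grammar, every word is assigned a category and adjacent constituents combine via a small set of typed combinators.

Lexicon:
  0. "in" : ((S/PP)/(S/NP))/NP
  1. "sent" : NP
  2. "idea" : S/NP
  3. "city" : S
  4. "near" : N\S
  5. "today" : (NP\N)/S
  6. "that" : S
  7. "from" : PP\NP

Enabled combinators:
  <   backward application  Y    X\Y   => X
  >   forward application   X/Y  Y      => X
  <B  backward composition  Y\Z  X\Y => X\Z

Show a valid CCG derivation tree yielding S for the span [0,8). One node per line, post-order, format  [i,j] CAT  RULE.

[0,1] ((S/PP)/(S/NP))/NP  lex  "in"
[1,2] NP  lex  "sent"
[0,2] (S/PP)/(S/NP)  >  k=1
[2,3] S/NP  lex  "idea"
[0,3] S/PP  >  k=2
[3,4] S  lex  "city"
[4,5] N\S  lex  "near"
[3,5] N  <  k=4
[5,6] (NP\N)/S  lex  "today"
[6,7] S  lex  "that"
[5,7] NP\N  >  k=6
[3,7] NP  <  k=5
[7,8] PP\NP  lex  "from"
[3,8] PP  <  k=7
[0,8] S  >  k=3

[0,8] S   >
  [0,3] S/PP   >
    [0,2] (S/PP)/(S/NP)   >
      [0,1] "in" : ((S/PP)/(S/NP))/NP
      [1,2] "sent" : NP
    [2,3] "idea" : S/NP
  [3,8] PP   <
    [3,7] NP   <
      [3,5] N   <
        [3,4] "city" : S
        [4,5] "near" : N\S
      [5,7] NP\N   >
        [5,6] "today" : (NP\N)/S
        [6,7] "that" : S
    [7,8] "from" : PP\NP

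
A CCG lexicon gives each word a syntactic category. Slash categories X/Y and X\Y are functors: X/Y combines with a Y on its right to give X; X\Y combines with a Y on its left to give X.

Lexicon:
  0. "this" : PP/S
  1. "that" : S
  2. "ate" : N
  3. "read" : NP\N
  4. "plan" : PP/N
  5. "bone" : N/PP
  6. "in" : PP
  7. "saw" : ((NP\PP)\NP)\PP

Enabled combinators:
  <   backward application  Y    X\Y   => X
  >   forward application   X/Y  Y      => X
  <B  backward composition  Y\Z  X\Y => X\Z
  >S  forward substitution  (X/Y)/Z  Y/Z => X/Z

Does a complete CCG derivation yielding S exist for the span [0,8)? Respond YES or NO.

NO

PP/S S N NP\N PP/N N/PP PP ((NP\PP)\NP)\PP
CKY chart[0,8] = {NP}; S ∉ chart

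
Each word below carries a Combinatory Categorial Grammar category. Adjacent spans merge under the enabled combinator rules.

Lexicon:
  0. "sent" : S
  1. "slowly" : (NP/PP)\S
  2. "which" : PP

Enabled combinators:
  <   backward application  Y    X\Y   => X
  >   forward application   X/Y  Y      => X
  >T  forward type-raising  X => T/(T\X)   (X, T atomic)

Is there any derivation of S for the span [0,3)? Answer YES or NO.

NO

S (NP/PP)\S PP
CKY chart[0,3] = {N/(N\NP), NP, NP/(NP\NP), PP/(PP\NP), S/(S\NP)}; S ∉ chart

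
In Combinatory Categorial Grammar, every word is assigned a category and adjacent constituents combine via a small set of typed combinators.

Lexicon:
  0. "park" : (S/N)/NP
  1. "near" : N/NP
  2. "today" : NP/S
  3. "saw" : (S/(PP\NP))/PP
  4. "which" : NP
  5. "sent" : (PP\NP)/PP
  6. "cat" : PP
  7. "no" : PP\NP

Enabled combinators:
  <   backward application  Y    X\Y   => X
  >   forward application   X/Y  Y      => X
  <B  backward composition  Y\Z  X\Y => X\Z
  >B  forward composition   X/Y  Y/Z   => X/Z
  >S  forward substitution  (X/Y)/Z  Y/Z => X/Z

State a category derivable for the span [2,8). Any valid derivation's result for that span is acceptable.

NP

[0,8] S   >
  [0,2] S/NP   >S
    [0,1] "park" : (S/N)/NP
    [1,2] "near" : N/NP
  [2,8] NP   >
    [2,3] "today" : NP/S
    [3,8] S   >
      [3,7] S/(PP\NP)   >
        [3,4] "saw" : (S/(PP\NP))/PP
        [4,7] PP   <
          [4,5] "which" : NP
          [5,7] PP\NP   >
            [5,6] "sent" : (PP\NP)/PP
            [6,7] "cat" : PP
      [7,8] "no" : PP\NP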